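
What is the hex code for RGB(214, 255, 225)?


R = 214 → D6 (hex)
G = 255 → FF (hex)
B = 225 → E1 (hex)
Hex = #D6FFE1


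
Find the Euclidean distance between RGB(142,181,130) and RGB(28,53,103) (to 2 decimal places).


d = √[(R₁-R₂)² + (G₁-G₂)² + (B₁-B₂)²]
d = √[(142-28)² + (181-53)² + (130-103)²]
d = √[12996 + 16384 + 729]
d = √30109
d ≈ 173.52


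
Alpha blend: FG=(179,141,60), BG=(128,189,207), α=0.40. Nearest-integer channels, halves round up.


C = α×F + (1-α)×B, with 1-α = 0.60
R: 0.40×179 + 0.60×128 = 71.60 + 76.80 = 148.40 → 148
G: 0.40×141 + 0.60×189 = 56.40 + 113.40 = 169.80 → 170
B: 0.40×60 + 0.60×207 = 24.00 + 124.20 = 148.20 → 148
= RGB(148, 170, 148)


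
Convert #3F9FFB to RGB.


3F → 63 (R)
9F → 159 (G)
FB → 251 (B)
= RGB(63, 159, 251)


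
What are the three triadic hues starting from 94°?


Triadic: equally spaced at 120° intervals
H1 = 94°
H2 = (94 + 120) mod 360 = 214°
H3 = (94 + 240) mod 360 = 334°
Triadic = 94°, 214°, 334°


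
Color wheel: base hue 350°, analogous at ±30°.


Base hue: 350°
Left analog: (350 - 30) mod 360 = 320°
Right analog: (350 + 30) mod 360 = 20°
Analogous hues = 320° and 20°


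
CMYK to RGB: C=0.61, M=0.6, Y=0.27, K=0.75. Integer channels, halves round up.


R = 255 × (1-C) × (1-K) = 255 × 0.39 × 0.25 = 24.8625 → 25
G = 255 × (1-M) × (1-K) = 255 × 0.40 × 0.25 = 25.5 → 26
B = 255 × (1-Y) × (1-K) = 255 × 0.73 × 0.25 = 46.5375 → 47
= RGB(25, 26, 47)


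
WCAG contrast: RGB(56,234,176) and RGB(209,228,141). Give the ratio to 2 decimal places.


Linearize each sRGB channel c=v/255: c/12.92 if c ≤ 0.04045 else ((c+0.055)/1.055)^2.4
L = 0.2126×R_lin + 0.7152×G_lin + 0.0722×B_lin
Color 1 (56,234,176):
  R=56: 56/255≈0.2196 > 0.04045 → ((0.2196+0.055)/1.055)^2.4 ≈ 0.03955
  G=234: 234/255≈0.9176 > 0.04045 → ((0.9176+0.055)/1.055)^2.4 ≈ 0.82279
  B=176: 176/255≈0.6902 > 0.04045 → ((0.6902+0.055)/1.055)^2.4 ≈ 0.43415
  L1 = 0.2126×0.03955 + 0.7152×0.82279 + 0.0722×0.43415 ≈ 0.62821
Color 2 (209,228,141):
  R=209: 209/255≈0.8196 > 0.04045 → ((0.8196+0.055)/1.055)^2.4 ≈ 0.63760
  G=228: 228/255≈0.8941 > 0.04045 → ((0.8941+0.055)/1.055)^2.4 ≈ 0.77582
  B=141: 141/255≈0.5529 > 0.04045 → ((0.5529+0.055)/1.055)^2.4 ≈ 0.26636
  L2 = 0.2126×0.63760 + 0.7152×0.77582 + 0.0722×0.26636 ≈ 0.70965
Lighter = 0.70965, Darker = 0.62821
Ratio = (L_lighter + 0.05) / (L_darker + 0.05)
Ratio = (0.70965 + 0.05) / (0.62821 + 0.05) = 0.75965 / 0.67821 ≈ 1.1201
Ratio ≈ 1.12:1


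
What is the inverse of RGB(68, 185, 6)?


Invert: (255-R, 255-G, 255-B)
R: 255-68 = 187
G: 255-185 = 70
B: 255-6 = 249
= RGB(187, 70, 249)


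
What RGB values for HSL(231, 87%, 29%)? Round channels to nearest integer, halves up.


H=231°, S=0.87, L=0.29
C = (1-|2L-1|)×S = (1-|-0.42|)×0.87 = 0.5046
H' = H/60 = 231/60 ≈ 3.8500; X = C×(1-|H' mod 2 - 1|) = 0.07569
m = L - C/2 = 0.29 - 0.2523 = 0.0377
Sector ⌊H'⌋ = 3 → (R',G',B') = (0.0, 0.07569, 0.5046)
RGB = ((R'+m)×255, (G'+m)×255, (B'+m)×255) = (9.6135, 28.91445, 138.2865)
Round half up → RGB(10, 29, 138)


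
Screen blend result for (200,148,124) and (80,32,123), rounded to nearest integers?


Screen: C = 255 - (255-A)×(255-B)/255, rounded to nearest integer
R: 255 - (255-200)×(255-80)/255 = 255 - 9625/255 ≈ 255 - 37.745 = 217.255 → 217
G: 255 - (255-148)×(255-32)/255 = 255 - 23861/255 ≈ 255 - 93.573 = 161.427 → 161
B: 255 - (255-124)×(255-123)/255 = 255 - 17292/255 ≈ 255 - 67.812 = 187.188 → 187
= RGB(217, 161, 187)


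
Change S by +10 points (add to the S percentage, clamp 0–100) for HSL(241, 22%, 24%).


Original S = 22%
Adjustment = +10 percentage points
New S = 22 + (10) = 32
Clamp to [0, 100] → 32
= HSL(241°, 32%, 24%)


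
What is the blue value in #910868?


Color: #910868
R = 91 = 145
G = 08 = 8
B = 68 = 104
Blue = 104


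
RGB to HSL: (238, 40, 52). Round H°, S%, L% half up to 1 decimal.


Normalize: R'=238/255≈0.9333, G'=40/255≈0.1569, B'=52/255≈0.2039
Max=238/255, Min=40/255, Δ=Max-Min=198/255
L = (Max+Min)/2 = (238+40)/510 = 278/510 = 0.54509… → L = 54.5%
L > 0.5 → S = Δ/(2-Max-Min) = 198/(510-238-40) = 198/232 = 0.85344… → S = 85.3%
(the 1/255 factors cancel in S and H, so raw channel differences can be used)
Max is R' → H = 60 × (((G-B)/Δ) mod 6) = 60 × (((40-52)/198) mod 6)
  (-12)/198 = -0.0606…; negative, so add 6 → 5.9393…
  H = 60 × 5.9393… = 356.363…° → H = 356.4°
= HSL(356.4°, 85.3%, 54.5%)


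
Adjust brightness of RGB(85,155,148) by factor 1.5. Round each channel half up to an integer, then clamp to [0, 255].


Multiply each channel by 1.5, round half up, clamp to [0, 255]
R: 85×1.5 = 127.5 → round → 128
G: 155×1.5 = 232.5 → round → 233
B: 148×1.5 = 222
= RGB(128, 233, 222)


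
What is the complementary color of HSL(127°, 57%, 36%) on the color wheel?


Complement = opposite side of color wheel = hue + 180°
H' = (127 + 180) mod 360 = 307°
S and L unchanged.
= HSL(307°, 57%, 36%)


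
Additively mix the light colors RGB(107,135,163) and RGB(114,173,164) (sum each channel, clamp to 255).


Additive: each channel = min(255, C₁+C₂)
R: 107+114 = 221 → 221
G: 135+173 = 308 → 255
B: 163+164 = 327 → 255
= RGB(221, 255, 255)


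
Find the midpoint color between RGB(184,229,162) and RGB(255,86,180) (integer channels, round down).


Midpoint: each channel = ⌊(C₁+C₂)/2⌋
R: ⌊(184+255)/2⌋ = 219
G: ⌊(229+86)/2⌋ = 157
B: ⌊(162+180)/2⌋ = 171
= RGB(219, 157, 171)


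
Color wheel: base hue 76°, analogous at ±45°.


Base hue: 76°
Left analog: (76 - 45) mod 360 = 31°
Right analog: (76 + 45) mod 360 = 121°
Analogous hues = 31° and 121°


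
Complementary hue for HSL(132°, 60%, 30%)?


Complement = opposite side of color wheel = hue + 180°
H' = (132 + 180) mod 360 = 312°
S and L unchanged.
= HSL(312°, 60%, 30%)


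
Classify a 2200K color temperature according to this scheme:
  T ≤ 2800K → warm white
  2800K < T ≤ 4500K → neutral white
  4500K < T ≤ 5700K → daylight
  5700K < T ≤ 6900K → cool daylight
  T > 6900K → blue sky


Temperature: 2200K
2200K ≤ 2800K → warm white
Classification: warm white


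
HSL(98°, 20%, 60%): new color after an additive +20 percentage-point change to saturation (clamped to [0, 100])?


Original S = 20%
Adjustment = +20 percentage points
New S = 20 + (20) = 40
Clamp to [0, 100] → 40
= HSL(98°, 40%, 60%)


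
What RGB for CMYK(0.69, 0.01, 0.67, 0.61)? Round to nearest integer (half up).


R = 255 × (1-C) × (1-K) = 255 × 0.31 × 0.39 = 30.8295 → 31
G = 255 × (1-M) × (1-K) = 255 × 0.99 × 0.39 = 98.4555 → 98
B = 255 × (1-Y) × (1-K) = 255 × 0.33 × 0.39 = 32.8185 → 33
= RGB(31, 98, 33)


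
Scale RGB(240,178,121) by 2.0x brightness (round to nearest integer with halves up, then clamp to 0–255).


Multiply each channel by 2.0, round half up, clamp to [0, 255]
R: 240×2.0 = 480 → clamp → 255
G: 178×2.0 = 356 → clamp → 255
B: 121×2.0 = 242
= RGB(255, 255, 242)


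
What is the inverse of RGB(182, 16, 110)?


Invert: (255-R, 255-G, 255-B)
R: 255-182 = 73
G: 255-16 = 239
B: 255-110 = 145
= RGB(73, 239, 145)


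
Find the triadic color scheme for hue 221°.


Triadic: equally spaced at 120° intervals
H1 = 221°
H2 = (221 + 120) mod 360 = 341°
H3 = (221 + 240) mod 360 = 101°
Triadic = 221°, 341°, 101°


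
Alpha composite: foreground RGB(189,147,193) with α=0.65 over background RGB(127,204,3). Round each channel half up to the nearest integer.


C = α×F + (1-α)×B, with 1-α = 0.35
R: 0.65×189 + 0.35×127 = 122.85 + 44.45 = 167.30 → 167
G: 0.65×147 + 0.35×204 = 95.55 + 71.40 = 166.95 → 167
B: 0.65×193 + 0.35×3 = 125.45 + 1.05 = 126.50 → 127
= RGB(167, 167, 127)


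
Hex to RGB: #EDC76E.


ED → 237 (R)
C7 → 199 (G)
6E → 110 (B)
= RGB(237, 199, 110)


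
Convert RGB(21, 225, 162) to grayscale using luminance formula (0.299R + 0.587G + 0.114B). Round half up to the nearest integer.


Gray = 0.299×R + 0.587×G + 0.114×B
Gray = 0.299×21 + 0.587×225 + 0.114×162
Gray = 6.279 + 132.075 + 18.468
Gray = 156.822 → round half up → 157
Gray = 157


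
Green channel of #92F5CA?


Color: #92F5CA
R = 92 = 146
G = F5 = 245
B = CA = 202
Green = 245


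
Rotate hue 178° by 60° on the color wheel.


New hue = (H + rotation) mod 360
New hue = (178 + 60) mod 360
= 238 mod 360
= 238°


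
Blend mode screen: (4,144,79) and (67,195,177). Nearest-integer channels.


Screen: C = 255 - (255-A)×(255-B)/255, rounded to nearest integer
R: 255 - (255-4)×(255-67)/255 = 255 - 47188/255 ≈ 255 - 185.051 = 69.949 → 70
G: 255 - (255-144)×(255-195)/255 = 255 - 6660/255 ≈ 255 - 26.118 = 228.882 → 229
B: 255 - (255-79)×(255-177)/255 = 255 - 13728/255 ≈ 255 - 53.835 = 201.165 → 201
= RGB(70, 229, 201)


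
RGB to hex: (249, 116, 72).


R = 249 → F9 (hex)
G = 116 → 74 (hex)
B = 72 → 48 (hex)
Hex = #F97448


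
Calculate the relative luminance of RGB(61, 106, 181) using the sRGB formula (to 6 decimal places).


Linearize each channel (sRGB transfer function): c = v/255; c_lin = c/12.92 if c ≤ 0.04045, else ((c+0.055)/1.055)^2.4
  R: 61/255 ≈ 0.239216 > 0.04045 → ((0.239216+0.055)/1.055)^2.4 ≈ 0.046665
  G: 106/255 ≈ 0.415686 > 0.04045 → ((0.415686+0.055)/1.055)^2.4 ≈ 0.144128
  B: 181/255 ≈ 0.709804 > 0.04045 → ((0.709804+0.055)/1.055)^2.4 ≈ 0.462077
R_lin = 0.046665, G_lin = 0.144128, B_lin = 0.462077
L = 0.2126×R + 0.7152×G + 0.0722×B
L = 0.2126×0.046665 + 0.7152×0.144128 + 0.0722×0.462077
L ≈ 0.146364


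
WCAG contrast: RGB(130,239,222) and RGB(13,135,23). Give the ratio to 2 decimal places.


Linearize each sRGB channel c=v/255: c/12.92 if c ≤ 0.04045 else ((c+0.055)/1.055)^2.4
L = 0.2126×R_lin + 0.7152×G_lin + 0.0722×B_lin
Color 1 (130,239,222):
  R=130: 130/255≈0.5098 > 0.04045 → ((0.5098+0.055)/1.055)^2.4 ≈ 0.22323
  G=239: 239/255≈0.9373 > 0.04045 → ((0.9373+0.055)/1.055)^2.4 ≈ 0.86316
  B=222: 222/255≈0.8706 > 0.04045 → ((0.8706+0.055)/1.055)^2.4 ≈ 0.73046
  L1 = 0.2126×0.22323 + 0.7152×0.86316 + 0.0722×0.73046 ≈ 0.71753
Color 2 (13,135,23):
  R=13: 13/255≈0.0510 > 0.04045 → ((0.0510+0.055)/1.055)^2.4 ≈ 0.00402
  G=135: 135/255≈0.5294 > 0.04045 → ((0.5294+0.055)/1.055)^2.4 ≈ 0.24228
  B=23: 23/255≈0.0902 > 0.04045 → ((0.0902+0.055)/1.055)^2.4 ≈ 0.00857
  L2 = 0.2126×0.00402 + 0.7152×0.24228 + 0.0722×0.00857 ≈ 0.17475
Lighter = 0.71753, Darker = 0.17475
Ratio = (L_lighter + 0.05) / (L_darker + 0.05)
Ratio = (0.71753 + 0.05) / (0.17475 + 0.05) = 0.76753 / 0.22475 ≈ 3.4150
Ratio ≈ 3.41:1


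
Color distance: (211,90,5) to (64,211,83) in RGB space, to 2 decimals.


d = √[(R₁-R₂)² + (G₁-G₂)² + (B₁-B₂)²]
d = √[(211-64)² + (90-211)² + (5-83)²]
d = √[21609 + 14641 + 6084]
d = √42334
d ≈ 205.75


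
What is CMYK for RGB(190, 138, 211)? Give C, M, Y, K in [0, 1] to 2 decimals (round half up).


R'=190/255≈0.7451, G'=138/255≈0.5412, B'=211/255≈0.8275
K = 1 - max(R',G',B') = 1 - 211/255 = 44/255 = 0.17254… → 0.17
(1-R'-K)/(1-K) simplifies to (max-R)/max with max = 211:
C = (211-190)/211 = 21/211 = 0.09952… → 0.10
M = (211-138)/211 = 73/211 = 0.34597… → 0.35
Y = (211-211)/211 = 0/211 = 0 → 0.00
= CMYK(0.10, 0.35, 0.00, 0.17)


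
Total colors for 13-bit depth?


Colors = 2^bits = 2^13
= 8,192 colors


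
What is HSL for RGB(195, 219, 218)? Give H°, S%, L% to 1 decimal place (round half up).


Normalize: R'=195/255≈0.7647, G'=219/255≈0.8588, B'=218/255≈0.8549
Max=219/255, Min=195/255, Δ=Max-Min=24/255
L = (Max+Min)/2 = (219+195)/510 = 414/510 = 0.81176… → L = 81.2%
L > 0.5 → S = Δ/(2-Max-Min) = 24/(510-219-195) = 24/96 = 0.25 → S = 25.0%
(the 1/255 factors cancel in S and H, so raw channel differences can be used)
Max is G' → H = 60 × ((B-R)/Δ + 2) = 60 × ((218-195)/24 + 2)
  23/24 + 2 = 0.9583… + 2 = 2.9583…
  H = 60 × 2.9583… = 177.5° → H = 177.5°
= HSL(177.5°, 25.0%, 81.2%)


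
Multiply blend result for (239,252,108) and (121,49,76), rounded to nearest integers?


Multiply: C = A×B/255, rounded to nearest integer
R: 239×121/255 = 28919/255 ≈ 113.408 → 113
G: 252×49/255 = 12348/255 ≈ 48.424 → 48
B: 108×76/255 = 8208/255 ≈ 32.188 → 32
= RGB(113, 48, 32)


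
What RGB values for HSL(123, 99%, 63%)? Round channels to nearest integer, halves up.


H=123°, S=0.99, L=0.63
C = (1-|2L-1|)×S = (1-|0.26|)×0.99 = 0.7326
H' = H/60 = 123/60 ≈ 2.0500; X = C×(1-|H' mod 2 - 1|) = 0.03663
m = L - C/2 = 0.63 - 0.3663 = 0.2637
Sector ⌊H'⌋ = 2 → (R',G',B') = (0.0, 0.7326, 0.03663)
RGB = ((R'+m)×255, (G'+m)×255, (B'+m)×255) = (67.2435, 254.0565, 76.58415)
Round half up → RGB(67, 254, 77)


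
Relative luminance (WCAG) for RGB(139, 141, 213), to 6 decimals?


Linearize each channel (sRGB transfer function): c = v/255; c_lin = c/12.92 if c ≤ 0.04045, else ((c+0.055)/1.055)^2.4
  R: 139/255 ≈ 0.545098 > 0.04045 → ((0.545098+0.055)/1.055)^2.4 ≈ 0.258183
  G: 141/255 ≈ 0.552941 > 0.04045 → ((0.552941+0.055)/1.055)^2.4 ≈ 0.266356
  B: 213/255 ≈ 0.835294 > 0.04045 → ((0.835294+0.055)/1.055)^2.4 ≈ 0.665387
R_lin = 0.258183, G_lin = 0.266356, B_lin = 0.665387
L = 0.2126×R + 0.7152×G + 0.0722×B
L = 0.2126×0.258183 + 0.7152×0.266356 + 0.0722×0.665387
L ≈ 0.293428


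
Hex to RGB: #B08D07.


B0 → 176 (R)
8D → 141 (G)
07 → 7 (B)
= RGB(176, 141, 7)


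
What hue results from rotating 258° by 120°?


New hue = (H + rotation) mod 360
New hue = (258 + 120) mod 360
= 378 mod 360
= 18°


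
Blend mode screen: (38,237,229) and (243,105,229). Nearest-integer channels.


Screen: C = 255 - (255-A)×(255-B)/255, rounded to nearest integer
R: 255 - (255-38)×(255-243)/255 = 255 - 2604/255 ≈ 255 - 10.212 = 244.788 → 245
G: 255 - (255-237)×(255-105)/255 = 255 - 2700/255 ≈ 255 - 10.588 = 244.412 → 244
B: 255 - (255-229)×(255-229)/255 = 255 - 676/255 ≈ 255 - 2.651 = 252.349 → 252
= RGB(245, 244, 252)


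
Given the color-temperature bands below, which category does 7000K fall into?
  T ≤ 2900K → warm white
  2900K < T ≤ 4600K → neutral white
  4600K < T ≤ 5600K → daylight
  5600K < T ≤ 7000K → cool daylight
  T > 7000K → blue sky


Temperature: 7000K
5600K < 7000K ≤ 7000K → cool daylight
Classification: cool daylight


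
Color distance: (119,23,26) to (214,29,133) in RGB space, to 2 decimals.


d = √[(R₁-R₂)² + (G₁-G₂)² + (B₁-B₂)²]
d = √[(119-214)² + (23-29)² + (26-133)²]
d = √[9025 + 36 + 11449]
d = √20510
d ≈ 143.21


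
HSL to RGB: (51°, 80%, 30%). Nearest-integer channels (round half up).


H=51°, S=0.80, L=0.30
C = (1-|2L-1|)×S = (1-|-0.40|)×0.80 = 0.48
H' = H/60 = 51/60 ≈ 0.8500; X = C×(1-|H' mod 2 - 1|) = 0.408
m = L - C/2 = 0.30 - 0.24 = 0.06
Sector ⌊H'⌋ = 0 → (R',G',B') = (0.48, 0.408, 0.0)
RGB = ((R'+m)×255, (G'+m)×255, (B'+m)×255) = (137.7, 119.34, 15.3)
Round half up → RGB(138, 119, 15)


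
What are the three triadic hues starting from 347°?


Triadic: equally spaced at 120° intervals
H1 = 347°
H2 = (347 + 120) mod 360 = 107°
H3 = (347 + 240) mod 360 = 227°
Triadic = 347°, 107°, 227°


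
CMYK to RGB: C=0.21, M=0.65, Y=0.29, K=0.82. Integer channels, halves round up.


R = 255 × (1-C) × (1-K) = 255 × 0.79 × 0.18 = 36.261 → 36
G = 255 × (1-M) × (1-K) = 255 × 0.35 × 0.18 = 16.065 → 16
B = 255 × (1-Y) × (1-K) = 255 × 0.71 × 0.18 = 32.589 → 33
= RGB(36, 16, 33)


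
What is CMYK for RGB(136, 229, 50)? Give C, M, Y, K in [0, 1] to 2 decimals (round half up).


R'=136/255≈0.5333, G'=229/255≈0.8980, B'=50/255≈0.1961
K = 1 - max(R',G',B') = 1 - 229/255 = 26/255 = 0.10196… → 0.10
(1-R'-K)/(1-K) simplifies to (max-R)/max with max = 229:
C = (229-136)/229 = 93/229 = 0.40611… → 0.41
M = (229-229)/229 = 0/229 = 0 → 0.00
Y = (229-50)/229 = 179/229 = 0.78165… → 0.78
= CMYK(0.41, 0.00, 0.78, 0.10)


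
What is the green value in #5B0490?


Color: #5B0490
R = 5B = 91
G = 04 = 4
B = 90 = 144
Green = 4


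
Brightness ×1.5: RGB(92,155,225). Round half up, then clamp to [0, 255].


Multiply each channel by 1.5, round half up, clamp to [0, 255]
R: 92×1.5 = 138
G: 155×1.5 = 232.5 → round → 233
B: 225×1.5 = 337.5 → round → 338 → clamp → 255
= RGB(138, 233, 255)


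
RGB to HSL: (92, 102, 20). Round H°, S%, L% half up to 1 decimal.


Normalize: R'=92/255≈0.3608, G'=102/255≈0.4000, B'=20/255≈0.0784
Max=102/255, Min=20/255, Δ=Max-Min=82/255
L = (Max+Min)/2 = (102+20)/510 = 122/510 = 0.23921… → L = 23.9%
L ≤ 0.5 → S = Δ/(Max+Min) = 82/(102+20) = 82/122 = 0.67213… → S = 67.2%
(the 1/255 factors cancel in S and H, so raw channel differences can be used)
Max is G' → H = 60 × ((B-R)/Δ + 2) = 60 × ((20-92)/82 + 2)
  -72/82 + 2 = -0.8780… + 2 = 1.1219…
  H = 60 × 1.1219… = 67.317…° → H = 67.3°
= HSL(67.3°, 67.2%, 23.9%)


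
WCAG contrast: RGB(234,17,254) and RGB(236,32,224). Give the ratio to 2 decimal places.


Linearize each sRGB channel c=v/255: c/12.92 if c ≤ 0.04045 else ((c+0.055)/1.055)^2.4
L = 0.2126×R_lin + 0.7152×G_lin + 0.0722×B_lin
Color 1 (234,17,254):
  R=234: 234/255≈0.9176 > 0.04045 → ((0.9176+0.055)/1.055)^2.4 ≈ 0.82279
  G=17: 17/255≈0.0667 > 0.04045 → ((0.0667+0.055)/1.055)^2.4 ≈ 0.00561
  B=254: 254/255≈0.9961 > 0.04045 → ((0.9961+0.055)/1.055)^2.4 ≈ 0.99110
  L1 = 0.2126×0.82279 + 0.7152×0.00561 + 0.0722×0.99110 ≈ 0.25049
Color 2 (236,32,224):
  R=236: 236/255≈0.9255 > 0.04045 → ((0.9255+0.055)/1.055)^2.4 ≈ 0.83880
  G=32: 32/255≈0.1255 > 0.04045 → ((0.1255+0.055)/1.055)^2.4 ≈ 0.01444
  B=224: 224/255≈0.8784 > 0.04045 → ((0.8784+0.055)/1.055)^2.4 ≈ 0.74540
  L2 = 0.2126×0.83880 + 0.7152×0.01444 + 0.0722×0.74540 ≈ 0.24248
Lighter = 0.25049, Darker = 0.24248
Ratio = (L_lighter + 0.05) / (L_darker + 0.05)
Ratio = (0.25049 + 0.05) / (0.24248 + 0.05) = 0.30049 / 0.29248 ≈ 1.0274
Ratio ≈ 1.03:1


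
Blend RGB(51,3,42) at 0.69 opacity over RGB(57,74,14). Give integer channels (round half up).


C = α×F + (1-α)×B, with 1-α = 0.31
R: 0.69×51 + 0.31×57 = 35.19 + 17.67 = 52.86 → 53
G: 0.69×3 + 0.31×74 = 2.07 + 22.94 = 25.01 → 25
B: 0.69×42 + 0.31×14 = 28.98 + 4.34 = 33.32 → 33
= RGB(53, 25, 33)


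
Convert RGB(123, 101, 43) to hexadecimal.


R = 123 → 7B (hex)
G = 101 → 65 (hex)
B = 43 → 2B (hex)
Hex = #7B652B


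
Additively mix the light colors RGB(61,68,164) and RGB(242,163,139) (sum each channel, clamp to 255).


Additive: each channel = min(255, C₁+C₂)
R: 61+242 = 303 → 255
G: 68+163 = 231 → 231
B: 164+139 = 303 → 255
= RGB(255, 231, 255)


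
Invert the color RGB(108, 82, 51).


Invert: (255-R, 255-G, 255-B)
R: 255-108 = 147
G: 255-82 = 173
B: 255-51 = 204
= RGB(147, 173, 204)


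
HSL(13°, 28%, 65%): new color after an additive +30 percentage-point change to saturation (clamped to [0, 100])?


Original S = 28%
Adjustment = +30 percentage points
New S = 28 + (30) = 58
Clamp to [0, 100] → 58
= HSL(13°, 58%, 65%)


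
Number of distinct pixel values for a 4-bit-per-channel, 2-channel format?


Total bits = 4 bits/channel × 2 channels = 8 bits
Distinct pixel values = 2^8
= 256 pixel values


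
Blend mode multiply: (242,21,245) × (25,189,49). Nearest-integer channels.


Multiply: C = A×B/255, rounded to nearest integer
R: 242×25/255 = 6050/255 ≈ 23.725 → 24
G: 21×189/255 = 3969/255 ≈ 15.565 → 16
B: 245×49/255 = 12005/255 ≈ 47.078 → 47
= RGB(24, 16, 47)


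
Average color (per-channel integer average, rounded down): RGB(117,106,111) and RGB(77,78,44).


Midpoint: each channel = ⌊(C₁+C₂)/2⌋
R: ⌊(117+77)/2⌋ = 97
G: ⌊(106+78)/2⌋ = 92
B: ⌊(111+44)/2⌋ = 77
= RGB(97, 92, 77)


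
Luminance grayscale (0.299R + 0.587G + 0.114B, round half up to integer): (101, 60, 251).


Gray = 0.299×R + 0.587×G + 0.114×B
Gray = 0.299×101 + 0.587×60 + 0.114×251
Gray = 30.199 + 35.220 + 28.614
Gray = 94.033 → round half up → 94
Gray = 94


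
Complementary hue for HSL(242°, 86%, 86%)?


Complement = opposite side of color wheel = hue + 180°
H' = (242 + 180) mod 360 = 62°
S and L unchanged.
= HSL(62°, 86%, 86%)


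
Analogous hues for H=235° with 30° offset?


Base hue: 235°
Left analog: (235 - 30) mod 360 = 205°
Right analog: (235 + 30) mod 360 = 265°
Analogous hues = 205° and 265°


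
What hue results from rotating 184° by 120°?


New hue = (H + rotation) mod 360
New hue = (184 + 120) mod 360
= 304 mod 360
= 304°


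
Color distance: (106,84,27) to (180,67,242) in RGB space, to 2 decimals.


d = √[(R₁-R₂)² + (G₁-G₂)² + (B₁-B₂)²]
d = √[(106-180)² + (84-67)² + (27-242)²]
d = √[5476 + 289 + 46225]
d = √51990
d ≈ 228.01


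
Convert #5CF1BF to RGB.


5C → 92 (R)
F1 → 241 (G)
BF → 191 (B)
= RGB(92, 241, 191)


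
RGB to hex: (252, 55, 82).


R = 252 → FC (hex)
G = 55 → 37 (hex)
B = 82 → 52 (hex)
Hex = #FC3752


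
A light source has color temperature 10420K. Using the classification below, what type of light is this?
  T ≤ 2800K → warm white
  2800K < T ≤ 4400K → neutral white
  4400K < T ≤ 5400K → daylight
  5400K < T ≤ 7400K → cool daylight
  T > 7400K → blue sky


Temperature: 10420K
10420K > 7400K → blue sky
Classification: blue sky


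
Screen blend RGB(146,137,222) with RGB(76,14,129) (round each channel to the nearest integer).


Screen: C = 255 - (255-A)×(255-B)/255, rounded to nearest integer
R: 255 - (255-146)×(255-76)/255 = 255 - 19511/255 ≈ 255 - 76.514 = 178.486 → 178
G: 255 - (255-137)×(255-14)/255 = 255 - 28438/255 ≈ 255 - 111.522 = 143.478 → 143
B: 255 - (255-222)×(255-129)/255 = 255 - 4158/255 ≈ 255 - 16.306 = 238.694 → 239
= RGB(178, 143, 239)


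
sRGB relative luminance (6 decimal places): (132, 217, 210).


Linearize each channel (sRGB transfer function): c = v/255; c_lin = c/12.92 if c ≤ 0.04045, else ((c+0.055)/1.055)^2.4
  R: 132/255 ≈ 0.517647 > 0.04045 → ((0.517647+0.055)/1.055)^2.4 ≈ 0.230740
  G: 217/255 ≈ 0.850980 > 0.04045 → ((0.850980+0.055)/1.055)^2.4 ≈ 0.693872
  B: 210/255 ≈ 0.823529 > 0.04045 → ((0.823529+0.055)/1.055)^2.4 ≈ 0.644480
R_lin = 0.230740, G_lin = 0.693872, B_lin = 0.644480
L = 0.2126×R + 0.7152×G + 0.0722×B
L = 0.2126×0.230740 + 0.7152×0.693872 + 0.0722×0.644480
L ≈ 0.591844


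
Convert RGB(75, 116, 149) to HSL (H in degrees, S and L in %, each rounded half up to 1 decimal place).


Normalize: R'=75/255≈0.2941, G'=116/255≈0.4549, B'=149/255≈0.5843
Max=149/255, Min=75/255, Δ=Max-Min=74/255
L = (Max+Min)/2 = (149+75)/510 = 224/510 = 0.43921… → L = 43.9%
L ≤ 0.5 → S = Δ/(Max+Min) = 74/(149+75) = 74/224 = 0.33035… → S = 33.0%
(the 1/255 factors cancel in S and H, so raw channel differences can be used)
Max is B' → H = 60 × ((R-G)/Δ + 4) = 60 × ((75-116)/74 + 4)
  -41/74 + 4 = -0.5540… + 4 = 3.4459…
  H = 60 × 3.4459… = 206.756…° → H = 206.8°
= HSL(206.8°, 33.0%, 43.9%)


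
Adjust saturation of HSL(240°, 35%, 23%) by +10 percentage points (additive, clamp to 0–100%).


Original S = 35%
Adjustment = +10 percentage points
New S = 35 + (10) = 45
Clamp to [0, 100] → 45
= HSL(240°, 45%, 23%)


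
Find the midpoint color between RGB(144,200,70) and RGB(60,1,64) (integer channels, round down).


Midpoint: each channel = ⌊(C₁+C₂)/2⌋
R: ⌊(144+60)/2⌋ = 102
G: ⌊(200+1)/2⌋ = 100
B: ⌊(70+64)/2⌋ = 67
= RGB(102, 100, 67)


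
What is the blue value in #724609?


Color: #724609
R = 72 = 114
G = 46 = 70
B = 09 = 9
Blue = 9


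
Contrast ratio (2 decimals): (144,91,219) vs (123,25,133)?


Linearize each sRGB channel c=v/255: c/12.92 if c ≤ 0.04045 else ((c+0.055)/1.055)^2.4
L = 0.2126×R_lin + 0.7152×G_lin + 0.0722×B_lin
Color 1 (144,91,219):
  R=144: 144/255≈0.5647 > 0.04045 → ((0.5647+0.055)/1.055)^2.4 ≈ 0.27889
  G=91: 91/255≈0.3569 > 0.04045 → ((0.3569+0.055)/1.055)^2.4 ≈ 0.10462
  B=219: 219/255≈0.8588 > 0.04045 → ((0.8588+0.055)/1.055)^2.4 ≈ 0.70838
  L1 = 0.2126×0.27889 + 0.7152×0.10462 + 0.0722×0.70838 ≈ 0.18526
Color 2 (123,25,133):
  R=123: 123/255≈0.4824 > 0.04045 → ((0.4824+0.055)/1.055)^2.4 ≈ 0.19807
  G=25: 25/255≈0.0980 > 0.04045 → ((0.0980+0.055)/1.055)^2.4 ≈ 0.00972
  B=133: 133/255≈0.5216 > 0.04045 → ((0.5216+0.055)/1.055)^2.4 ≈ 0.23455
  L2 = 0.2126×0.19807 + 0.7152×0.00972 + 0.0722×0.23455 ≈ 0.06600
Lighter = 0.18526, Darker = 0.06600
Ratio = (L_lighter + 0.05) / (L_darker + 0.05)
Ratio = (0.18526 + 0.05) / (0.06600 + 0.05) = 0.23526 / 0.11600 ≈ 2.0282
Ratio ≈ 2.03:1


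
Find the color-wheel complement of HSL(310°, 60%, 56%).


Complement = opposite side of color wheel = hue + 180°
H' = (310 + 180) mod 360 = 130°
S and L unchanged.
= HSL(130°, 60%, 56%)


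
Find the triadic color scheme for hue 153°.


Triadic: equally spaced at 120° intervals
H1 = 153°
H2 = (153 + 120) mod 360 = 273°
H3 = (153 + 240) mod 360 = 33°
Triadic = 153°, 273°, 33°


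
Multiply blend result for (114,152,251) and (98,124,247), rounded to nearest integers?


Multiply: C = A×B/255, rounded to nearest integer
R: 114×98/255 = 11172/255 ≈ 43.812 → 44
G: 152×124/255 = 18848/255 ≈ 73.914 → 74
B: 251×247/255 = 61997/255 ≈ 243.125 → 243
= RGB(44, 74, 243)


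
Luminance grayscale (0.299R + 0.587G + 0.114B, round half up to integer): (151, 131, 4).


Gray = 0.299×R + 0.587×G + 0.114×B
Gray = 0.299×151 + 0.587×131 + 0.114×4
Gray = 45.149 + 76.897 + 0.456
Gray = 122.502 → round half up → 123
Gray = 123


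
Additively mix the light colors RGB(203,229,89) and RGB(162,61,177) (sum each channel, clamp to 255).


Additive: each channel = min(255, C₁+C₂)
R: 203+162 = 365 → 255
G: 229+61 = 290 → 255
B: 89+177 = 266 → 255
= RGB(255, 255, 255)


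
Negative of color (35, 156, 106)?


Invert: (255-R, 255-G, 255-B)
R: 255-35 = 220
G: 255-156 = 99
B: 255-106 = 149
= RGB(220, 99, 149)


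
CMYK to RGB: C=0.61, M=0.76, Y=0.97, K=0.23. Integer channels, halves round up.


R = 255 × (1-C) × (1-K) = 255 × 0.39 × 0.77 = 76.5765 → 77
G = 255 × (1-M) × (1-K) = 255 × 0.24 × 0.77 = 47.124 → 47
B = 255 × (1-Y) × (1-K) = 255 × 0.03 × 0.77 = 5.8905 → 6
= RGB(77, 47, 6)


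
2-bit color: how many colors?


Colors = 2^bits = 2^2
= 4 colors


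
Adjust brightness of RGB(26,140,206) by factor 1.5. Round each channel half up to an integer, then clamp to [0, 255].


Multiply each channel by 1.5, round half up, clamp to [0, 255]
R: 26×1.5 = 39
G: 140×1.5 = 210
B: 206×1.5 = 309 → clamp → 255
= RGB(39, 210, 255)


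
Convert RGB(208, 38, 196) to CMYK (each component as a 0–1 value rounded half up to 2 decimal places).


R'=208/255≈0.8157, G'=38/255≈0.1490, B'=196/255≈0.7686
K = 1 - max(R',G',B') = 1 - 208/255 = 47/255 = 0.18431… → 0.18
(1-R'-K)/(1-K) simplifies to (max-R)/max with max = 208:
C = (208-208)/208 = 0/208 = 0 → 0.00
M = (208-38)/208 = 170/208 = 0.81730… → 0.82
Y = (208-196)/208 = 12/208 = 0.05769… → 0.06
= CMYK(0.00, 0.82, 0.06, 0.18)


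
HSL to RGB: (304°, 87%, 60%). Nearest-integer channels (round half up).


H=304°, S=0.87, L=0.60
C = (1-|2L-1|)×S = (1-|0.20|)×0.87 = 0.696
H' = H/60 = 304/60 ≈ 5.0667; X = C×(1-|H' mod 2 - 1|) = 0.6496
m = L - C/2 = 0.60 - 0.348 = 0.252
Sector ⌊H'⌋ = 5 → (R',G',B') = (0.696, 0.0, 0.6496)
RGB = ((R'+m)×255, (G'+m)×255, (B'+m)×255) = (241.74, 64.26, 229.908)
Round half up → RGB(242, 64, 230)


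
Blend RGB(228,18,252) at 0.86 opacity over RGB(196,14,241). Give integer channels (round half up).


C = α×F + (1-α)×B, with 1-α = 0.14
R: 0.86×228 + 0.14×196 = 196.08 + 27.44 = 223.52 → 224
G: 0.86×18 + 0.14×14 = 15.48 + 1.96 = 17.44 → 17
B: 0.86×252 + 0.14×241 = 216.72 + 33.74 = 250.46 → 250
= RGB(224, 17, 250)


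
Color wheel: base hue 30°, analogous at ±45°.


Base hue: 30°
Left analog: (30 - 45) mod 360 = 345°
Right analog: (30 + 45) mod 360 = 75°
Analogous hues = 345° and 75°


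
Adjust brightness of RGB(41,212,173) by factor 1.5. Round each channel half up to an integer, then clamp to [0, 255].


Multiply each channel by 1.5, round half up, clamp to [0, 255]
R: 41×1.5 = 61.5 → round → 62
G: 212×1.5 = 318 → clamp → 255
B: 173×1.5 = 259.5 → round → 260 → clamp → 255
= RGB(62, 255, 255)


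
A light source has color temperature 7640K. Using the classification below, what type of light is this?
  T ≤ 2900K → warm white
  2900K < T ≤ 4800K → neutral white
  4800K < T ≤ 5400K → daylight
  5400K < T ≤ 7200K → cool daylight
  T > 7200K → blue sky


Temperature: 7640K
7640K > 7200K → blue sky
Classification: blue sky


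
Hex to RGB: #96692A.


96 → 150 (R)
69 → 105 (G)
2A → 42 (B)
= RGB(150, 105, 42)


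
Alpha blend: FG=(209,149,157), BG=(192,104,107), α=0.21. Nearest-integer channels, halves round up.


C = α×F + (1-α)×B, with 1-α = 0.79
R: 0.21×209 + 0.79×192 = 43.89 + 151.68 = 195.57 → 196
G: 0.21×149 + 0.79×104 = 31.29 + 82.16 = 113.45 → 113
B: 0.21×157 + 0.79×107 = 32.97 + 84.53 = 117.50 → 118
= RGB(196, 113, 118)


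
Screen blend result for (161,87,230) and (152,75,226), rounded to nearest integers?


Screen: C = 255 - (255-A)×(255-B)/255, rounded to nearest integer
R: 255 - (255-161)×(255-152)/255 = 255 - 9682/255 ≈ 255 - 37.969 = 217.031 → 217
G: 255 - (255-87)×(255-75)/255 = 255 - 30240/255 ≈ 255 - 118.588 = 136.412 → 136
B: 255 - (255-230)×(255-226)/255 = 255 - 725/255 ≈ 255 - 2.843 = 252.157 → 252
= RGB(217, 136, 252)


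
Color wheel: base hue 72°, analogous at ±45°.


Base hue: 72°
Left analog: (72 - 45) mod 360 = 27°
Right analog: (72 + 45) mod 360 = 117°
Analogous hues = 27° and 117°


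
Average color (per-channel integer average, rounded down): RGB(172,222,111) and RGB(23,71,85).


Midpoint: each channel = ⌊(C₁+C₂)/2⌋
R: ⌊(172+23)/2⌋ = 97
G: ⌊(222+71)/2⌋ = 146
B: ⌊(111+85)/2⌋ = 98
= RGB(97, 146, 98)


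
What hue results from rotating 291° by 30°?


New hue = (H + rotation) mod 360
New hue = (291 + 30) mod 360
= 321 mod 360
= 321°


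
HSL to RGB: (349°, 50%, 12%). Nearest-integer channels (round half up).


H=349°, S=0.50, L=0.12
C = (1-|2L-1|)×S = (1-|-0.76|)×0.50 = 0.12
H' = H/60 = 349/60 ≈ 5.8167; X = C×(1-|H' mod 2 - 1|) = 0.022
m = L - C/2 = 0.12 - 0.06 = 0.06
Sector ⌊H'⌋ = 5 → (R',G',B') = (0.12, 0.0, 0.022)
RGB = ((R'+m)×255, (G'+m)×255, (B'+m)×255) = (45.9, 15.3, 20.91)
Round half up → RGB(46, 15, 21)


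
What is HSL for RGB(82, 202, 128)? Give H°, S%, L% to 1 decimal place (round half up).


Normalize: R'=82/255≈0.3216, G'=202/255≈0.7922, B'=128/255≈0.5020
Max=202/255, Min=82/255, Δ=Max-Min=120/255
L = (Max+Min)/2 = (202+82)/510 = 284/510 = 0.55686… → L = 55.7%
L > 0.5 → S = Δ/(2-Max-Min) = 120/(510-202-82) = 120/226 = 0.53097… → S = 53.1%
(the 1/255 factors cancel in S and H, so raw channel differences can be used)
Max is G' → H = 60 × ((B-R)/Δ + 2) = 60 × ((128-82)/120 + 2)
  46/120 + 2 = 0.3833… + 2 = 2.3833…
  H = 60 × 2.3833… = 143° → H = 143.0°
= HSL(143.0°, 53.1%, 55.7%)


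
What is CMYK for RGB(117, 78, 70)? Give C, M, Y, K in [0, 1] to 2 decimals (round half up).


R'=117/255≈0.4588, G'=78/255≈0.3059, B'=70/255≈0.2745
K = 1 - max(R',G',B') = 1 - 117/255 = 138/255 = 0.54117… → 0.54
(1-R'-K)/(1-K) simplifies to (max-R)/max with max = 117:
C = (117-117)/117 = 0/117 = 0 → 0.00
M = (117-78)/117 = 39/117 = 0.33333… → 0.33
Y = (117-70)/117 = 47/117 = 0.40170… → 0.40
= CMYK(0.00, 0.33, 0.40, 0.54)


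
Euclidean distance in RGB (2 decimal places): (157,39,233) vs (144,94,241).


d = √[(R₁-R₂)² + (G₁-G₂)² + (B₁-B₂)²]
d = √[(157-144)² + (39-94)² + (233-241)²]
d = √[169 + 3025 + 64]
d = √3258
d ≈ 57.08


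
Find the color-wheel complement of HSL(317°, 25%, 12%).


Complement = opposite side of color wheel = hue + 180°
H' = (317 + 180) mod 360 = 137°
S and L unchanged.
= HSL(137°, 25%, 12%)


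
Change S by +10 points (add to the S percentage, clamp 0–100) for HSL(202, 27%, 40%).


Original S = 27%
Adjustment = +10 percentage points
New S = 27 + (10) = 37
Clamp to [0, 100] → 37
= HSL(202°, 37%, 40%)


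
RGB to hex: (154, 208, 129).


R = 154 → 9A (hex)
G = 208 → D0 (hex)
B = 129 → 81 (hex)
Hex = #9AD081


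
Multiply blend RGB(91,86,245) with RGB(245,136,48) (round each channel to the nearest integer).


Multiply: C = A×B/255, rounded to nearest integer
R: 91×245/255 = 22295/255 ≈ 87.431 → 87
G: 86×136/255 = 11696/255 ≈ 45.867 → 46
B: 245×48/255 = 11760/255 ≈ 46.118 → 46
= RGB(87, 46, 46)


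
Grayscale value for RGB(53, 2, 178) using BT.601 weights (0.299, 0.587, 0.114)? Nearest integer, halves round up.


Gray = 0.299×R + 0.587×G + 0.114×B
Gray = 0.299×53 + 0.587×2 + 0.114×178
Gray = 15.847 + 1.174 + 20.292
Gray = 37.313 → round half up → 37
Gray = 37


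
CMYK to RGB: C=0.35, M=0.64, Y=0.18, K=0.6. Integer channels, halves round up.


R = 255 × (1-C) × (1-K) = 255 × 0.65 × 0.40 = 66.3 → 66
G = 255 × (1-M) × (1-K) = 255 × 0.36 × 0.40 = 36.72 → 37
B = 255 × (1-Y) × (1-K) = 255 × 0.82 × 0.40 = 83.64 → 84
= RGB(66, 37, 84)


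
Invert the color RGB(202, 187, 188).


Invert: (255-R, 255-G, 255-B)
R: 255-202 = 53
G: 255-187 = 68
B: 255-188 = 67
= RGB(53, 68, 67)


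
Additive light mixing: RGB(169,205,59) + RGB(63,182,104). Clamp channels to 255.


Additive: each channel = min(255, C₁+C₂)
R: 169+63 = 232 → 232
G: 205+182 = 387 → 255
B: 59+104 = 163 → 163
= RGB(232, 255, 163)


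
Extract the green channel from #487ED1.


Color: #487ED1
R = 48 = 72
G = 7E = 126
B = D1 = 209
Green = 126


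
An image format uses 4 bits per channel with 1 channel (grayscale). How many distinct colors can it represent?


Total bits = 4 bits/channel × 1 channels = 4 bits
Distinct colors = 2^4
= 16 colors


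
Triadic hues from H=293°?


Triadic: equally spaced at 120° intervals
H1 = 293°
H2 = (293 + 120) mod 360 = 53°
H3 = (293 + 240) mod 360 = 173°
Triadic = 293°, 53°, 173°


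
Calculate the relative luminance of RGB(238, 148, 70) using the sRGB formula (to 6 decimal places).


Linearize each channel (sRGB transfer function): c = v/255; c_lin = c/12.92 if c ≤ 0.04045, else ((c+0.055)/1.055)^2.4
  R: 238/255 ≈ 0.933333 > 0.04045 → ((0.933333+0.055)/1.055)^2.4 ≈ 0.854993
  G: 148/255 ≈ 0.580392 > 0.04045 → ((0.580392+0.055)/1.055)^2.4 ≈ 0.296138
  B: 70/255 ≈ 0.274510 > 0.04045 → ((0.274510+0.055)/1.055)^2.4 ≈ 0.061246
R_lin = 0.854993, G_lin = 0.296138, B_lin = 0.061246
L = 0.2126×R + 0.7152×G + 0.0722×B
L = 0.2126×0.854993 + 0.7152×0.296138 + 0.0722×0.061246
L ≈ 0.397991


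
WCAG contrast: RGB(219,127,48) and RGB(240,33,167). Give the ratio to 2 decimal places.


Linearize each sRGB channel c=v/255: c/12.92 if c ≤ 0.04045 else ((c+0.055)/1.055)^2.4
L = 0.2126×R_lin + 0.7152×G_lin + 0.0722×B_lin
Color 1 (219,127,48):
  R=219: 219/255≈0.8588 > 0.04045 → ((0.8588+0.055)/1.055)^2.4 ≈ 0.70838
  G=127: 127/255≈0.4980 > 0.04045 → ((0.4980+0.055)/1.055)^2.4 ≈ 0.21223
  B=48: 48/255≈0.1882 > 0.04045 → ((0.1882+0.055)/1.055)^2.4 ≈ 0.02956
  L1 = 0.2126×0.70838 + 0.7152×0.21223 + 0.0722×0.02956 ≈ 0.30452
Color 2 (240,33,167):
  R=240: 240/255≈0.9412 > 0.04045 → ((0.9412+0.055)/1.055)^2.4 ≈ 0.87137
  G=33: 33/255≈0.1294 > 0.04045 → ((0.1294+0.055)/1.055)^2.4 ≈ 0.01521
  B=167: 167/255≈0.6549 > 0.04045 → ((0.6549+0.055)/1.055)^2.4 ≈ 0.38643
  L2 = 0.2126×0.87137 + 0.7152×0.01521 + 0.0722×0.38643 ≈ 0.22403
Lighter = 0.30452, Darker = 0.22403
Ratio = (L_lighter + 0.05) / (L_darker + 0.05)
Ratio = (0.30452 + 0.05) / (0.22403 + 0.05) = 0.35452 / 0.27403 ≈ 1.2937
Ratio ≈ 1.29:1


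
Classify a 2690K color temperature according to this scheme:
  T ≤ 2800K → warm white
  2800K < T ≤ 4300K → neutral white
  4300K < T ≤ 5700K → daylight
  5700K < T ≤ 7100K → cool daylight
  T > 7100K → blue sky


Temperature: 2690K
2690K ≤ 2800K → warm white
Classification: warm white


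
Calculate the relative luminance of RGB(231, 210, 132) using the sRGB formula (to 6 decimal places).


Linearize each channel (sRGB transfer function): c = v/255; c_lin = c/12.92 if c ≤ 0.04045, else ((c+0.055)/1.055)^2.4
  R: 231/255 ≈ 0.905882 > 0.04045 → ((0.905882+0.055)/1.055)^2.4 ≈ 0.799103
  G: 210/255 ≈ 0.823529 > 0.04045 → ((0.823529+0.055)/1.055)^2.4 ≈ 0.644480
  B: 132/255 ≈ 0.517647 > 0.04045 → ((0.517647+0.055)/1.055)^2.4 ≈ 0.230740
R_lin = 0.799103, G_lin = 0.644480, B_lin = 0.230740
L = 0.2126×R + 0.7152×G + 0.0722×B
L = 0.2126×0.799103 + 0.7152×0.644480 + 0.0722×0.230740
L ≈ 0.647481


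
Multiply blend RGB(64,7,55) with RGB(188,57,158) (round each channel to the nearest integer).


Multiply: C = A×B/255, rounded to nearest integer
R: 64×188/255 = 12032/255 ≈ 47.184 → 47
G: 7×57/255 = 399/255 ≈ 1.565 → 2
B: 55×158/255 = 8690/255 ≈ 34.078 → 34
= RGB(47, 2, 34)


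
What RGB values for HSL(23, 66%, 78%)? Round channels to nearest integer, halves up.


H=23°, S=0.66, L=0.78
C = (1-|2L-1|)×S = (1-|0.56|)×0.66 = 0.2904
H' = H/60 = 23/60 ≈ 0.3833; X = C×(1-|H' mod 2 - 1|) = 0.11132
m = L - C/2 = 0.78 - 0.1452 = 0.6348
Sector ⌊H'⌋ = 0 → (R',G',B') = (0.2904, 0.11132, 0.0)
RGB = ((R'+m)×255, (G'+m)×255, (B'+m)×255) = (235.926, 190.2606, 161.874)
Round half up → RGB(236, 190, 162)


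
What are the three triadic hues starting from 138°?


Triadic: equally spaced at 120° intervals
H1 = 138°
H2 = (138 + 120) mod 360 = 258°
H3 = (138 + 240) mod 360 = 18°
Triadic = 138°, 258°, 18°


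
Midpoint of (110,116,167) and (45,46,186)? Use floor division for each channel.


Midpoint: each channel = ⌊(C₁+C₂)/2⌋
R: ⌊(110+45)/2⌋ = 77
G: ⌊(116+46)/2⌋ = 81
B: ⌊(167+186)/2⌋ = 176
= RGB(77, 81, 176)


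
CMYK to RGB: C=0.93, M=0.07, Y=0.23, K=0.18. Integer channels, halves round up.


R = 255 × (1-C) × (1-K) = 255 × 0.07 × 0.82 = 14.637 → 15
G = 255 × (1-M) × (1-K) = 255 × 0.93 × 0.82 = 194.463 → 194
B = 255 × (1-Y) × (1-K) = 255 × 0.77 × 0.82 = 161.007 → 161
= RGB(15, 194, 161)


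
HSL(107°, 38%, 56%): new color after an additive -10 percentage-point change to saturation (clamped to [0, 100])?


Original S = 38%
Adjustment = -10 percentage points
New S = 38 + (-10) = 28
Clamp to [0, 100] → 28
= HSL(107°, 28%, 56%)


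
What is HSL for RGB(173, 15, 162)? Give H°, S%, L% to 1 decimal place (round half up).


Normalize: R'=173/255≈0.6784, G'=15/255≈0.0588, B'=162/255≈0.6353
Max=173/255, Min=15/255, Δ=Max-Min=158/255
L = (Max+Min)/2 = (173+15)/510 = 188/510 = 0.36862… → L = 36.9%
L ≤ 0.5 → S = Δ/(Max+Min) = 158/(173+15) = 158/188 = 0.84042… → S = 84.0%
(the 1/255 factors cancel in S and H, so raw channel differences can be used)
Max is R' → H = 60 × (((G-B)/Δ) mod 6) = 60 × (((15-162)/158) mod 6)
  (-147)/158 = -0.9303…; negative, so add 6 → 5.0696…
  H = 60 × 5.0696… = 304.177…° → H = 304.2°
= HSL(304.2°, 84.0%, 36.9%)


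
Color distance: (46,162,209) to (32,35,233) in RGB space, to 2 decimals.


d = √[(R₁-R₂)² + (G₁-G₂)² + (B₁-B₂)²]
d = √[(46-32)² + (162-35)² + (209-233)²]
d = √[196 + 16129 + 576]
d = √16901
d ≈ 130.00
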